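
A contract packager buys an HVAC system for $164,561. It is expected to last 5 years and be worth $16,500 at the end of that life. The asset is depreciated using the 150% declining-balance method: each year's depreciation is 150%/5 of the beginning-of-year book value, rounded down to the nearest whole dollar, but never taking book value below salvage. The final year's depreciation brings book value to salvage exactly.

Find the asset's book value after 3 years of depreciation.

Depreciable base = $164,561 − $16,500 = $148,061.
Year 1: ⌊$164,561 × 150%/5⌋ = $49,368. Book value $115,193.
Year 2: ⌊$115,193 × 150%/5⌋ = $34,557. Book value $80,636.
Year 3: ⌊$80,636 × 150%/5⌋ = $24,190. Book value $56,446.

$56,446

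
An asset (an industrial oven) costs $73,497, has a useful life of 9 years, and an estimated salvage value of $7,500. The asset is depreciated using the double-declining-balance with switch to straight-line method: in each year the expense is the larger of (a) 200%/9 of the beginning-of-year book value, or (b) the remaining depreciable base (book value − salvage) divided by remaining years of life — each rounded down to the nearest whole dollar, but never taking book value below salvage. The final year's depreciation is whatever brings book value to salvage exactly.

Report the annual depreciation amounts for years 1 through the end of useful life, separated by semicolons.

$16,332; $12,703; $9,880; $7,684; $5,977; $4,649; $3,616; $2,812; $2,344

Depreciable base = $73,497 − $7,500 = $65,997.
Year 1: DB = ⌊$73,497 × 200%/9⌋ = $16,332; SL = ⌊$65,997/9⌋ = $7,333 → take DB $16,332. Book value $57,165.
Year 2: DB = ⌊$57,165 × 200%/9⌋ = $12,703; SL = ⌊$49,665/8⌋ = $6,208 → take DB $12,703. Book value $44,462.
Year 3: DB = ⌊$44,462 × 200%/9⌋ = $9,880; SL = ⌊$36,962/7⌋ = $5,280 → take DB $9,880. Book value $34,582.
Year 4: DB = ⌊$34,582 × 200%/9⌋ = $7,684; SL = ⌊$27,082/6⌋ = $4,513 → take DB $7,684. Book value $26,898.
Year 5: DB = ⌊$26,898 × 200%/9⌋ = $5,977; SL = ⌊$19,398/5⌋ = $3,879 → take DB $5,977. Book value $20,921.
Year 6: DB = ⌊$20,921 × 200%/9⌋ = $4,649; SL = ⌊$13,421/4⌋ = $3,355 → take DB $4,649. Book value $16,272.
Year 7: DB = ⌊$16,272 × 200%/9⌋ = $3,616; SL = ⌊$8,772/3⌋ = $2,924 → take DB $3,616. Book value $12,656.
Year 8: DB = ⌊$12,656 × 200%/9⌋ = $2,812; SL = ⌊$5,156/2⌋ = $2,578 → take DB $2,812. Book value $9,844.
Year 9 (final): $9,844 − $7,500 = $2,344. Book value $7,500.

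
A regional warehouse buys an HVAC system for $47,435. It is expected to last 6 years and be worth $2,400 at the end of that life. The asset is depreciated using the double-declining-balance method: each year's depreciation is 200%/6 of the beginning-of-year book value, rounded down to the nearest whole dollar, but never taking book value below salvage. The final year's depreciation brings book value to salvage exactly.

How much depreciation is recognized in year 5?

$3,123

Depreciable base = $47,435 − $2,400 = $45,035.
Year 1: ⌊$47,435 × 200%/6⌋ = $15,811. Book value $31,624.
Year 2: ⌊$31,624 × 200%/6⌋ = $10,541. Book value $21,083.
Year 3: ⌊$21,083 × 200%/6⌋ = $7,027. Book value $14,056.
Year 4: ⌊$14,056 × 200%/6⌋ = $4,685. Book value $9,371.
Year 5: ⌊$9,371 × 200%/6⌋ = $3,123. Book value $6,248.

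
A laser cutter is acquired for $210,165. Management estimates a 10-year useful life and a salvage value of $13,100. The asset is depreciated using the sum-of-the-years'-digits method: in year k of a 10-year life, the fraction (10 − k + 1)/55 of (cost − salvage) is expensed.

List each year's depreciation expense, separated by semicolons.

$35,830; $32,247; $28,664; $25,081; $21,498; $17,915; $14,332; $10,749; $7,166; $3,583

Depreciable base = $210,165 − $13,100 = $197,065.
Sum of the years' digits = 10+9+8+7+6+5+4+3+2+1 = 55.
Year 1: $197,065 × 10/55 = $35,830. Book value $174,335.
Year 2: $197,065 × 9/55 = $32,247. Book value $142,088.
Year 3: $197,065 × 8/55 = $28,664. Book value $113,424.
Year 4: $197,065 × 7/55 = $25,081. Book value $88,343.
Year 5: $197,065 × 6/55 = $21,498. Book value $66,845.
Year 6: $197,065 × 5/55 = $17,915. Book value $48,930.
Year 7: $197,065 × 4/55 = $14,332. Book value $34,598.
Year 8: $197,065 × 3/55 = $10,749. Book value $23,849.
Year 9: $197,065 × 2/55 = $7,166. Book value $16,683.
Year 10: $197,065 × 1/55 = $3,583. Book value $13,100.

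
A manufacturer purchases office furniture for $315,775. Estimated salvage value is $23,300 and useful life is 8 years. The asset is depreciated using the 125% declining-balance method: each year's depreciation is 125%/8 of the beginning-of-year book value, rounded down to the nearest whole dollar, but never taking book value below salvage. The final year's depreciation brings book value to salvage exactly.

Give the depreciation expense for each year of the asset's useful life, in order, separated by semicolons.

Depreciable base = $315,775 − $23,300 = $292,475.
Year 1: ⌊$315,775 × 125%/8⌋ = $49,339. Book value $266,436.
Year 2: ⌊$266,436 × 125%/8⌋ = $41,630. Book value $224,806.
Year 3: ⌊$224,806 × 125%/8⌋ = $35,125. Book value $189,681.
Year 4: ⌊$189,681 × 125%/8⌋ = $29,637. Book value $160,044.
Year 5: ⌊$160,044 × 125%/8⌋ = $25,006. Book value $135,038.
Year 6: ⌊$135,038 × 125%/8⌋ = $21,099. Book value $113,939.
Year 7: ⌊$113,939 × 125%/8⌋ = $17,802. Book value $96,137.
Year 8 (final): $96,137 − $23,300 = $72,837. Book value $23,300.

$49,339; $41,630; $35,125; $29,637; $25,006; $21,099; $17,802; $72,837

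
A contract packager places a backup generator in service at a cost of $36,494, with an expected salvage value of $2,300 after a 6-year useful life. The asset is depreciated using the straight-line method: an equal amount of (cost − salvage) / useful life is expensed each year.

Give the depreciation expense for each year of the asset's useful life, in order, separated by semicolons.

$5,699; $5,699; $5,699; $5,699; $5,699; $5,699

Depreciable base = $36,494 − $2,300 = $34,194.
Annual expense = $34,194 / 6 = $5,699.
End of year 1: book value $30,795.
End of year 2: book value $25,096.
End of year 3: book value $19,397.
End of year 4: book value $13,698.
End of year 5: book value $7,999.
End of year 6: book value $2,300.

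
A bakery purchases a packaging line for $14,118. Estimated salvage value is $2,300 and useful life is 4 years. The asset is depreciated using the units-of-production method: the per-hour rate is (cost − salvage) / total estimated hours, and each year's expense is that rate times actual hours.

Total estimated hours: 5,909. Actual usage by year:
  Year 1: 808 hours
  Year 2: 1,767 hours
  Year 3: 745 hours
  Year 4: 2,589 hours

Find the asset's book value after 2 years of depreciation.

$8,968

Depreciable base = $14,118 − $2,300 = $11,818.
Rate = $11,818 / 5,909 hours = $2 per hour.
Year 1: 808 × $2 = $1,616. Book value $12,502.
Year 2: 1,767 × $2 = $3,534. Book value $8,968.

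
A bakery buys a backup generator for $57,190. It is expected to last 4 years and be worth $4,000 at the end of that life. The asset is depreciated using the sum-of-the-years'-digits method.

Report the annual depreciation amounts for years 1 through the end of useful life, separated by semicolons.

$21,276; $15,957; $10,638; $5,319

Depreciable base = $57,190 − $4,000 = $53,190.
Sum of the years' digits = 4+3+2+1 = 10.
Year 1: $53,190 × 4/10 = $21,276. Book value $35,914.
Year 2: $53,190 × 3/10 = $15,957. Book value $19,957.
Year 3: $53,190 × 2/10 = $10,638. Book value $9,319.
Year 4: $53,190 × 1/10 = $5,319. Book value $4,000.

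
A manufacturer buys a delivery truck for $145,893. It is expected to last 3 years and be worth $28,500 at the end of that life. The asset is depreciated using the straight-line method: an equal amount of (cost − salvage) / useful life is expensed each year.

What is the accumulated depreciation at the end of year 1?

$39,131

Depreciable base = $145,893 − $28,500 = $117,393.
Annual expense = $117,393 / 3 = $39,131.
End of year 1: book value $106,762.
Accumulated through year 1 = $145,893 − $106,762 = $39,131.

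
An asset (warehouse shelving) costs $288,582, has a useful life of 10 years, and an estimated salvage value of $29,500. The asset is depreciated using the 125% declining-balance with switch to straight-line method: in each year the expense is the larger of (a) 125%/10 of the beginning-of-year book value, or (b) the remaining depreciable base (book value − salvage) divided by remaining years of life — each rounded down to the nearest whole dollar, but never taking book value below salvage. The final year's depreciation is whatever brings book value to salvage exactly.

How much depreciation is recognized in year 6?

Depreciable base = $288,582 − $29,500 = $259,082.
Year 1: DB = ⌊$288,582 × 125%/10⌋ = $36,072; SL = ⌊$259,082/10⌋ = $25,908 → take DB $36,072. Book value $252,510.
Year 2: DB = ⌊$252,510 × 125%/10⌋ = $31,563; SL = ⌊$223,010/9⌋ = $24,778 → take DB $31,563. Book value $220,947.
Year 3: DB = ⌊$220,947 × 125%/10⌋ = $27,618; SL = ⌊$191,447/8⌋ = $23,930 → take DB $27,618. Book value $193,329.
Year 4: DB = ⌊$193,329 × 125%/10⌋ = $24,166; SL = ⌊$163,829/7⌋ = $23,404 → take DB $24,166. Book value $169,163.
Year 5: DB = ⌊$169,163 × 125%/10⌋ = $21,145; SL = ⌊$139,663/6⌋ = $23,277 → take SL $23,277. Book value $145,886.
Year 6: DB = ⌊$145,886 × 125%/10⌋ = $18,235; SL = ⌊$116,386/5⌋ = $23,277 → take SL $23,277. Book value $122,609.

$23,277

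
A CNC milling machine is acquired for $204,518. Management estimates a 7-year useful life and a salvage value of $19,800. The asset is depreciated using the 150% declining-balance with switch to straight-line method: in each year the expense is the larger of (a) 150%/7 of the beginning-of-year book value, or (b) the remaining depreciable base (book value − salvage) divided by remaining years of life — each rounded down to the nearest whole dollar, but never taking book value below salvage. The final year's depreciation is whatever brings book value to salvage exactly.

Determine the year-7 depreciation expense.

Depreciable base = $204,518 − $19,800 = $184,718.
Year 1: DB = ⌊$204,518 × 150%/7⌋ = $43,825; SL = ⌊$184,718/7⌋ = $26,388 → take DB $43,825. Book value $160,693.
Year 2: DB = ⌊$160,693 × 150%/7⌋ = $34,434; SL = ⌊$140,893/6⌋ = $23,482 → take DB $34,434. Book value $126,259.
Year 3: DB = ⌊$126,259 × 150%/7⌋ = $27,055; SL = ⌊$106,459/5⌋ = $21,291 → take DB $27,055. Book value $99,204.
Year 4: DB = ⌊$99,204 × 150%/7⌋ = $21,258; SL = ⌊$79,404/4⌋ = $19,851 → take DB $21,258. Book value $77,946.
Year 5: DB = ⌊$77,946 × 150%/7⌋ = $16,702; SL = ⌊$58,146/3⌋ = $19,382 → take SL $19,382. Book value $58,564.
Year 6: DB = ⌊$58,564 × 150%/7⌋ = $12,549; SL = ⌊$38,764/2⌋ = $19,382 → take SL $19,382. Book value $39,182.
Year 7 (final): $39,182 − $19,800 = $19,382. Book value $19,800.

$19,382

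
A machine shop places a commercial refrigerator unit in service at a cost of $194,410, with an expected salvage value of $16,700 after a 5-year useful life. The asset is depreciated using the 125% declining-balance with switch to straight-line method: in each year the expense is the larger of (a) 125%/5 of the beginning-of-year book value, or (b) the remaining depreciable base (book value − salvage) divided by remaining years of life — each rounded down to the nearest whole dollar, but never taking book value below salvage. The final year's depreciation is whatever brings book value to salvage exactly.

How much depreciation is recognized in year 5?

Depreciable base = $194,410 − $16,700 = $177,710.
Year 1: DB = ⌊$194,410 × 125%/5⌋ = $48,602; SL = ⌊$177,710/5⌋ = $35,542 → take DB $48,602. Book value $145,808.
Year 2: DB = ⌊$145,808 × 125%/5⌋ = $36,452; SL = ⌊$129,108/4⌋ = $32,277 → take DB $36,452. Book value $109,356.
Year 3: DB = ⌊$109,356 × 125%/5⌋ = $27,339; SL = ⌊$92,656/3⌋ = $30,885 → take SL $30,885. Book value $78,471.
Year 4: DB = ⌊$78,471 × 125%/5⌋ = $19,617; SL = ⌊$61,771/2⌋ = $30,885 → take SL $30,885. Book value $47,586.
Year 5 (final): $47,586 − $16,700 = $30,886. Book value $16,700.

$30,886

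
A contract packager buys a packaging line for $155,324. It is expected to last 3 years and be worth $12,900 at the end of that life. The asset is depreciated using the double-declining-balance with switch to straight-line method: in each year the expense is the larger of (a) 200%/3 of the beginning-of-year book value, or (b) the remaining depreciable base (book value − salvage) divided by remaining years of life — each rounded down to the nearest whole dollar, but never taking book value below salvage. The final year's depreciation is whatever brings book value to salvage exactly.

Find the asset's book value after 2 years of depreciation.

$17,259

Depreciable base = $155,324 − $12,900 = $142,424.
Year 1: DB = ⌊$155,324 × 200%/3⌋ = $103,549; SL = ⌊$142,424/3⌋ = $47,474 → take DB $103,549. Book value $51,775.
Year 2: DB = ⌊$51,775 × 200%/3⌋ = $34,516; SL = ⌊$38,875/2⌋ = $19,437 → take DB $34,516. Book value $17,259.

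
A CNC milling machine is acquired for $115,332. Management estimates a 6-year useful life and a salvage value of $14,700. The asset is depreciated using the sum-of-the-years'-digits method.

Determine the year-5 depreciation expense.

$9,584

Depreciable base = $115,332 − $14,700 = $100,632.
Sum of the years' digits = 6+5+4+3+2+1 = 21.
Year 1: $100,632 × 6/21 = $28,752. Book value $86,580.
Year 2: $100,632 × 5/21 = $23,960. Book value $62,620.
Year 3: $100,632 × 4/21 = $19,168. Book value $43,452.
Year 4: $100,632 × 3/21 = $14,376. Book value $29,076.
Year 5: $100,632 × 2/21 = $9,584. Book value $19,492.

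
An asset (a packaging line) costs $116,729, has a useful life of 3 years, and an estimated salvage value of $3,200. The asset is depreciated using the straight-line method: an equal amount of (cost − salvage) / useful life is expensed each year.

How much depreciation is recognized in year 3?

$37,843

Depreciable base = $116,729 − $3,200 = $113,529.
Annual expense = $113,529 / 3 = $37,843.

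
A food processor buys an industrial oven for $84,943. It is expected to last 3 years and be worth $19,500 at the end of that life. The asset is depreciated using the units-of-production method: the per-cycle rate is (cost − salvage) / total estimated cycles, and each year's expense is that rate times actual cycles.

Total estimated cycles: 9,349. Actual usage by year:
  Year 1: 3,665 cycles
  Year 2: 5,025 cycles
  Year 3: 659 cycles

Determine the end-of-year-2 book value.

Depreciable base = $84,943 − $19,500 = $65,443.
Rate = $65,443 / 9,349 cycles = $7 per cycle.
Year 1: 3,665 × $7 = $25,655. Book value $59,288.
Year 2: 5,025 × $7 = $35,175. Book value $24,113.

$24,113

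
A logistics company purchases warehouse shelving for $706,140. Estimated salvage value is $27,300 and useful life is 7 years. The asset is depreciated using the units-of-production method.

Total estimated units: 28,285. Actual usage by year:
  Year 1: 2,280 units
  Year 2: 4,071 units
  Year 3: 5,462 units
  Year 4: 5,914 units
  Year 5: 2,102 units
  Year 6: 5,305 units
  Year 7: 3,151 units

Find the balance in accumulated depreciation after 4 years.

$425,448

Depreciable base = $706,140 − $27,300 = $678,840.
Rate = $678,840 / 28,285 units = $24 per unit.
Year 1: 2,280 × $24 = $54,720. Book value $651,420.
Year 2: 4,071 × $24 = $97,704. Book value $553,716.
Year 3: 5,462 × $24 = $131,088. Book value $422,628.
Year 4: 5,914 × $24 = $141,936. Book value $280,692.
Accumulated through year 4 = $706,140 − $280,692 = $425,448.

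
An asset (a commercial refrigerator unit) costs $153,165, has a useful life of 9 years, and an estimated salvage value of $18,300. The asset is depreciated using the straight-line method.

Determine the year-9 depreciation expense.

$14,985

Depreciable base = $153,165 − $18,300 = $134,865.
Annual expense = $134,865 / 9 = $14,985.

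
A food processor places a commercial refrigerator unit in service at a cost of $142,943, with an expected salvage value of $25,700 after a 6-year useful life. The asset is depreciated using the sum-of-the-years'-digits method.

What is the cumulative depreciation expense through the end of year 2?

$61,413

Depreciable base = $142,943 − $25,700 = $117,243.
Sum of the years' digits = 6+5+4+3+2+1 = 21.
Year 1: $117,243 × 6/21 = $33,498. Book value $109,445.
Year 2: $117,243 × 5/21 = $27,915. Book value $81,530.
Accumulated through year 2 = $142,943 − $81,530 = $61,413.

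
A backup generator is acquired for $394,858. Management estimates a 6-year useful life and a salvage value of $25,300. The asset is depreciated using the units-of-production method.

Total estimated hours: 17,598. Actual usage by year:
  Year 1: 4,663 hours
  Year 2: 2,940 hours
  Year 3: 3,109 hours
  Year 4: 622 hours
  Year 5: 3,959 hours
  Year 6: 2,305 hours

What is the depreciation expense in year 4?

Depreciable base = $394,858 − $25,300 = $369,558.
Rate = $369,558 / 17,598 hours = $21 per hour.
Year 1: 4,663 × $21 = $97,923. Book value $296,935.
Year 2: 2,940 × $21 = $61,740. Book value $235,195.
Year 3: 3,109 × $21 = $65,289. Book value $169,906.
Year 4: 622 × $21 = $13,062. Book value $156,844.

$13,062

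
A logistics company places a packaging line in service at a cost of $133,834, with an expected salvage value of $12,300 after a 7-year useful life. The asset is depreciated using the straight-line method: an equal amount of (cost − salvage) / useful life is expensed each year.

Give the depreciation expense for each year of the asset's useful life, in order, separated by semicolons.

Depreciable base = $133,834 − $12,300 = $121,534.
Annual expense = $121,534 / 7 = $17,362.
End of year 1: book value $116,472.
End of year 2: book value $99,110.
End of year 3: book value $81,748.
End of year 4: book value $64,386.
End of year 5: book value $47,024.
End of year 6: book value $29,662.
End of year 7: book value $12,300.

$17,362; $17,362; $17,362; $17,362; $17,362; $17,362; $17,362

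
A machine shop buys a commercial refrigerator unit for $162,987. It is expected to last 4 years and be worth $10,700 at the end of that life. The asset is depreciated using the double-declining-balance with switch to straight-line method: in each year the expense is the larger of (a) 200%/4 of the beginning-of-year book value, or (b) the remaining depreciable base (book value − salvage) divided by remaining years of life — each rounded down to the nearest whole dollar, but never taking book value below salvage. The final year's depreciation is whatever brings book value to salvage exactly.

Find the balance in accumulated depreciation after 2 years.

Depreciable base = $162,987 − $10,700 = $152,287.
Year 1: DB = ⌊$162,987 × 200%/4⌋ = $81,493; SL = ⌊$152,287/4⌋ = $38,071 → take DB $81,493. Book value $81,494.
Year 2: DB = ⌊$81,494 × 200%/4⌋ = $40,747; SL = ⌊$70,794/3⌋ = $23,598 → take DB $40,747. Book value $40,747.
Accumulated through year 2 = $162,987 − $40,747 = $122,240.

$122,240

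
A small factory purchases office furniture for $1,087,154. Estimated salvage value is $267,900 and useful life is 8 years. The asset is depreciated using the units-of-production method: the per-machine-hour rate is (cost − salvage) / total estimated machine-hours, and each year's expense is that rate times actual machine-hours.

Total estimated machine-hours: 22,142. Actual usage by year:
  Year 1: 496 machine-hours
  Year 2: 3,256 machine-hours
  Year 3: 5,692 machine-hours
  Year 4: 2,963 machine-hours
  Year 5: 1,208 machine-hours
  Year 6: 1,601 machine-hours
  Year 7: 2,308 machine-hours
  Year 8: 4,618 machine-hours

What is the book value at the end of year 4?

$628,095

Depreciable base = $1,087,154 − $267,900 = $819,254.
Rate = $819,254 / 22,142 machine-hours = $37 per machine-hour.
Year 1: 496 × $37 = $18,352. Book value $1,068,802.
Year 2: 3,256 × $37 = $120,472. Book value $948,330.
Year 3: 5,692 × $37 = $210,604. Book value $737,726.
Year 4: 2,963 × $37 = $109,631. Book value $628,095.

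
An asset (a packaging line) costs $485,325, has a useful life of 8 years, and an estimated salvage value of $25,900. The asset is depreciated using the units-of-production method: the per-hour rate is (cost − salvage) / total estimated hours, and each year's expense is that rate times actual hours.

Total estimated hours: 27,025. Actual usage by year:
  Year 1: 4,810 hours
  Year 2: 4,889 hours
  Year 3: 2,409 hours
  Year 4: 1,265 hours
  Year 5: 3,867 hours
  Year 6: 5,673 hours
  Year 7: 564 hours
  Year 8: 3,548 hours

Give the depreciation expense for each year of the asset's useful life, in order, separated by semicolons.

$81,770; $83,113; $40,953; $21,505; $65,739; $96,441; $9,588; $60,316

Depreciable base = $485,325 − $25,900 = $459,425.
Rate = $459,425 / 27,025 hours = $17 per hour.
Year 1: 4,810 × $17 = $81,770. Book value $403,555.
Year 2: 4,889 × $17 = $83,113. Book value $320,442.
Year 3: 2,409 × $17 = $40,953. Book value $279,489.
Year 4: 1,265 × $17 = $21,505. Book value $257,984.
Year 5: 3,867 × $17 = $65,739. Book value $192,245.
Year 6: 5,673 × $17 = $96,441. Book value $95,804.
Year 7: 564 × $17 = $9,588. Book value $86,216.
Year 8: 3,548 × $17 = $60,316. Book value $25,900.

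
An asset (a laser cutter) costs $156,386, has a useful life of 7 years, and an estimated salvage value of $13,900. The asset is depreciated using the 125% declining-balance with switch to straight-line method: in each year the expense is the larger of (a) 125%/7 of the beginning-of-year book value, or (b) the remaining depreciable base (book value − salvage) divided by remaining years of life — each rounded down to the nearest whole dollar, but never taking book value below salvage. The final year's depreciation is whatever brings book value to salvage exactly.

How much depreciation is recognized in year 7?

$18,195

Depreciable base = $156,386 − $13,900 = $142,486.
Year 1: DB = ⌊$156,386 × 125%/7⌋ = $27,926; SL = ⌊$142,486/7⌋ = $20,355 → take DB $27,926. Book value $128,460.
Year 2: DB = ⌊$128,460 × 125%/7⌋ = $22,939; SL = ⌊$114,560/6⌋ = $19,093 → take DB $22,939. Book value $105,521.
Year 3: DB = ⌊$105,521 × 125%/7⌋ = $18,843; SL = ⌊$91,621/5⌋ = $18,324 → take DB $18,843. Book value $86,678.
Year 4: DB = ⌊$86,678 × 125%/7⌋ = $15,478; SL = ⌊$72,778/4⌋ = $18,194 → take SL $18,194. Book value $68,484.
Year 5: DB = ⌊$68,484 × 125%/7⌋ = $12,229; SL = ⌊$54,584/3⌋ = $18,194 → take SL $18,194. Book value $50,290.
Year 6: DB = ⌊$50,290 × 125%/7⌋ = $8,980; SL = ⌊$36,390/2⌋ = $18,195 → take SL $18,195. Book value $32,095.
Year 7 (final): $32,095 − $13,900 = $18,195. Book value $13,900.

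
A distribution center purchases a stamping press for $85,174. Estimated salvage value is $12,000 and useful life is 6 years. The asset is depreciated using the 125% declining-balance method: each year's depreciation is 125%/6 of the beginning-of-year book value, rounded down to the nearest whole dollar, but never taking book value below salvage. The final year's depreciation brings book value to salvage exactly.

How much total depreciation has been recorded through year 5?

$58,686

Depreciable base = $85,174 − $12,000 = $73,174.
Year 1: ⌊$85,174 × 125%/6⌋ = $17,744. Book value $67,430.
Year 2: ⌊$67,430 × 125%/6⌋ = $14,047. Book value $53,383.
Year 3: ⌊$53,383 × 125%/6⌋ = $11,121. Book value $42,262.
Year 4: ⌊$42,262 × 125%/6⌋ = $8,804. Book value $33,458.
Year 5: ⌊$33,458 × 125%/6⌋ = $6,970. Book value $26,488.
Accumulated through year 5 = $85,174 − $26,488 = $58,686.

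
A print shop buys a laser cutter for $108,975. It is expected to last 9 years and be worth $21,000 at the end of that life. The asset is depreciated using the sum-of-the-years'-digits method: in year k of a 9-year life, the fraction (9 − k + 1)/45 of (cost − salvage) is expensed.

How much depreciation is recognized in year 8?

$3,910

Depreciable base = $108,975 − $21,000 = $87,975.
Sum of the years' digits = 9+8+7+6+5+4+3+2+1 = 45.
Year 1: $87,975 × 9/45 = $17,595. Book value $91,380.
Year 2: $87,975 × 8/45 = $15,640. Book value $75,740.
Year 3: $87,975 × 7/45 = $13,685. Book value $62,055.
Year 4: $87,975 × 6/45 = $11,730. Book value $50,325.
Year 5: $87,975 × 5/45 = $9,775. Book value $40,550.
Year 6: $87,975 × 4/45 = $7,820. Book value $32,730.
Year 7: $87,975 × 3/45 = $5,865. Book value $26,865.
Year 8: $87,975 × 2/45 = $3,910. Book value $22,955.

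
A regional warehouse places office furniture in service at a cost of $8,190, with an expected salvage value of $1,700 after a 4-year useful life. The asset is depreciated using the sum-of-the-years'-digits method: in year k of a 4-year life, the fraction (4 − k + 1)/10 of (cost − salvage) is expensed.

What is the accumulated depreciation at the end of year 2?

$4,543

Depreciable base = $8,190 − $1,700 = $6,490.
Sum of the years' digits = 4+3+2+1 = 10.
Year 1: $6,490 × 4/10 = $2,596. Book value $5,594.
Year 2: $6,490 × 3/10 = $1,947. Book value $3,647.
Accumulated through year 2 = $8,190 − $3,647 = $4,543.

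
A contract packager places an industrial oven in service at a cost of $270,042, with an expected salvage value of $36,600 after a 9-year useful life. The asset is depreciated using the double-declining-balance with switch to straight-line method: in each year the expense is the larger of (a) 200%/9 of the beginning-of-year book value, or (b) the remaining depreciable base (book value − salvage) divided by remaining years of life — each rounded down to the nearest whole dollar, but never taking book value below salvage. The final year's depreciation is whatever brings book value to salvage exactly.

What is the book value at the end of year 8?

$36,600

Depreciable base = $270,042 − $36,600 = $233,442.
Year 1: DB = ⌊$270,042 × 200%/9⌋ = $60,009; SL = ⌊$233,442/9⌋ = $25,938 → take DB $60,009. Book value $210,033.
Year 2: DB = ⌊$210,033 × 200%/9⌋ = $46,674; SL = ⌊$173,433/8⌋ = $21,679 → take DB $46,674. Book value $163,359.
Year 3: DB = ⌊$163,359 × 200%/9⌋ = $36,302; SL = ⌊$126,759/7⌋ = $18,108 → take DB $36,302. Book value $127,057.
Year 4: DB = ⌊$127,057 × 200%/9⌋ = $28,234; SL = ⌊$90,457/6⌋ = $15,076 → take DB $28,234. Book value $98,823.
Year 5: DB = ⌊$98,823 × 200%/9⌋ = $21,960; SL = ⌊$62,223/5⌋ = $12,444 → take DB $21,960. Book value $76,863.
Year 6: DB = ⌊$76,863 × 200%/9⌋ = $17,080; SL = ⌊$40,263/4⌋ = $10,065 → take DB $17,080. Book value $59,783.
Year 7: DB = ⌊$59,783 × 200%/9⌋ = $13,285; SL = ⌊$23,183/3⌋ = $7,727 → take DB $13,285. Book value $46,498.
Year 8: DB = ⌊$46,498 × 200%/9⌋ = $10,332; SL = ⌊$9,898/2⌋ = $4,949 → take DB $10,332, capped at $9,898. Book value $36,600.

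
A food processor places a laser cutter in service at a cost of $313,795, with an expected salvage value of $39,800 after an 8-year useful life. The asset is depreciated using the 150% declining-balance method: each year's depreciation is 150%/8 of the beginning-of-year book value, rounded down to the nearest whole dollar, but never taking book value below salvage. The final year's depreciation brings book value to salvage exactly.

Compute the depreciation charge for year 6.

$20,834

Depreciable base = $313,795 − $39,800 = $273,995.
Year 1: ⌊$313,795 × 150%/8⌋ = $58,836. Book value $254,959.
Year 2: ⌊$254,959 × 150%/8⌋ = $47,804. Book value $207,155.
Year 3: ⌊$207,155 × 150%/8⌋ = $38,841. Book value $168,314.
Year 4: ⌊$168,314 × 150%/8⌋ = $31,558. Book value $136,756.
Year 5: ⌊$136,756 × 150%/8⌋ = $25,641. Book value $111,115.
Year 6: ⌊$111,115 × 150%/8⌋ = $20,834. Book value $90,281.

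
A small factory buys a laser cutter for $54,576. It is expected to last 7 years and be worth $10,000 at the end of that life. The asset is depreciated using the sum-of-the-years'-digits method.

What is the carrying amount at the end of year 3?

Depreciable base = $54,576 − $10,000 = $44,576.
Sum of the years' digits = 7+6+5+4+3+2+1 = 28.
Year 1: $44,576 × 7/28 = $11,144. Book value $43,432.
Year 2: $44,576 × 6/28 = $9,552. Book value $33,880.
Year 3: $44,576 × 5/28 = $7,960. Book value $25,920.

$25,920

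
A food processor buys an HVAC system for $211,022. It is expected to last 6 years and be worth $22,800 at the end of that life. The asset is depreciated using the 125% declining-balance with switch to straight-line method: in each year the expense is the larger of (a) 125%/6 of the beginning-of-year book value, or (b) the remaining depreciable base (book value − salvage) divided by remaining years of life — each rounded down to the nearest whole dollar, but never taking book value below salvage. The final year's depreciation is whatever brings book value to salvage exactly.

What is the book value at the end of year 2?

Depreciable base = $211,022 − $22,800 = $188,222.
Year 1: DB = ⌊$211,022 × 125%/6⌋ = $43,962; SL = ⌊$188,222/6⌋ = $31,370 → take DB $43,962. Book value $167,060.
Year 2: DB = ⌊$167,060 × 125%/6⌋ = $34,804; SL = ⌊$144,260/5⌋ = $28,852 → take DB $34,804. Book value $132,256.

$132,256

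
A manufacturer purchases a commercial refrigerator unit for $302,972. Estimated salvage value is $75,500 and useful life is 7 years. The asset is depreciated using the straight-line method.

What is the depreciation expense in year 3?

$32,496

Depreciable base = $302,972 − $75,500 = $227,472.
Annual expense = $227,472 / 7 = $32,496.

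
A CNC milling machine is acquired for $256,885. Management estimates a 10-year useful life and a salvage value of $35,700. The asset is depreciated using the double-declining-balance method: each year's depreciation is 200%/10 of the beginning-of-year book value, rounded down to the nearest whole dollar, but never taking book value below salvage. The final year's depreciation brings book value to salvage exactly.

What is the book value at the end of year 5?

Depreciable base = $256,885 − $35,700 = $221,185.
Year 1: ⌊$256,885 × 200%/10⌋ = $51,377. Book value $205,508.
Year 2: ⌊$205,508 × 200%/10⌋ = $41,101. Book value $164,407.
Year 3: ⌊$164,407 × 200%/10⌋ = $32,881. Book value $131,526.
Year 4: ⌊$131,526 × 200%/10⌋ = $26,305. Book value $105,221.
Year 5: ⌊$105,221 × 200%/10⌋ = $21,044. Book value $84,177.

$84,177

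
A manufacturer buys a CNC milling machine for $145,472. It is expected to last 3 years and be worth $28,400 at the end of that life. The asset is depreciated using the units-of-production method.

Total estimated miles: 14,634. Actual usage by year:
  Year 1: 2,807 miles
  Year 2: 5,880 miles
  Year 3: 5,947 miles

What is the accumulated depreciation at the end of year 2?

$69,496

Depreciable base = $145,472 − $28,400 = $117,072.
Rate = $117,072 / 14,634 miles = $8 per mile.
Year 1: 2,807 × $8 = $22,456. Book value $123,016.
Year 2: 5,880 × $8 = $47,040. Book value $75,976.
Accumulated through year 2 = $145,472 − $75,976 = $69,496.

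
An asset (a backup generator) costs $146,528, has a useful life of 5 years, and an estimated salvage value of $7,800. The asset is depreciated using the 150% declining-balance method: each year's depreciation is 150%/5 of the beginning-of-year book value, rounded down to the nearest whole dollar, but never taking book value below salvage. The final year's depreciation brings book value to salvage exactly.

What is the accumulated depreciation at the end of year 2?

$74,729

Depreciable base = $146,528 − $7,800 = $138,728.
Year 1: ⌊$146,528 × 150%/5⌋ = $43,958. Book value $102,570.
Year 2: ⌊$102,570 × 150%/5⌋ = $30,771. Book value $71,799.
Accumulated through year 2 = $146,528 − $71,799 = $74,729.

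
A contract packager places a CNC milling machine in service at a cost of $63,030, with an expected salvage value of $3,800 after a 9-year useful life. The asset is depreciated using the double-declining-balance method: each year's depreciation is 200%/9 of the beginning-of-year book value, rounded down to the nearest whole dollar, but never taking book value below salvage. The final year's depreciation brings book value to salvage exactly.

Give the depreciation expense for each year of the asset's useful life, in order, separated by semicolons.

$14,006; $10,894; $8,473; $6,590; $5,126; $3,986; $3,101; $2,412; $4,642

Depreciable base = $63,030 − $3,800 = $59,230.
Year 1: ⌊$63,030 × 200%/9⌋ = $14,006. Book value $49,024.
Year 2: ⌊$49,024 × 200%/9⌋ = $10,894. Book value $38,130.
Year 3: ⌊$38,130 × 200%/9⌋ = $8,473. Book value $29,657.
Year 4: ⌊$29,657 × 200%/9⌋ = $6,590. Book value $23,067.
Year 5: ⌊$23,067 × 200%/9⌋ = $5,126. Book value $17,941.
Year 6: ⌊$17,941 × 200%/9⌋ = $3,986. Book value $13,955.
Year 7: ⌊$13,955 × 200%/9⌋ = $3,101. Book value $10,854.
Year 8: ⌊$10,854 × 200%/9⌋ = $2,412. Book value $8,442.
Year 9 (final): $8,442 − $3,800 = $4,642. Book value $3,800.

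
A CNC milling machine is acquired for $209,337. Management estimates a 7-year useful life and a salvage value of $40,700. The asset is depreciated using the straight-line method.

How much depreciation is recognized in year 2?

$24,091

Depreciable base = $209,337 − $40,700 = $168,637.
Annual expense = $168,637 / 7 = $24,091.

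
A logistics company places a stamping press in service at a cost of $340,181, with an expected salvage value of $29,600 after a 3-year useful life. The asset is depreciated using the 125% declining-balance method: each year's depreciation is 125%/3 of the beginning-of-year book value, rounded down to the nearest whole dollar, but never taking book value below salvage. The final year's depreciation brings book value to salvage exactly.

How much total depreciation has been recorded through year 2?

$224,424

Depreciable base = $340,181 − $29,600 = $310,581.
Year 1: ⌊$340,181 × 125%/3⌋ = $141,742. Book value $198,439.
Year 2: ⌊$198,439 × 125%/3⌋ = $82,682. Book value $115,757.
Accumulated through year 2 = $340,181 − $115,757 = $224,424.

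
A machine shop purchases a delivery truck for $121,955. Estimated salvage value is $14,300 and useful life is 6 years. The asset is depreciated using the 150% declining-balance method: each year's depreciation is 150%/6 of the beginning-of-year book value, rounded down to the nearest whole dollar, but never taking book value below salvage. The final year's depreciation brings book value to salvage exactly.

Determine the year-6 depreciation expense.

Depreciable base = $121,955 − $14,300 = $107,655.
Year 1: ⌊$121,955 × 150%/6⌋ = $30,488. Book value $91,467.
Year 2: ⌊$91,467 × 150%/6⌋ = $22,866. Book value $68,601.
Year 3: ⌊$68,601 × 150%/6⌋ = $17,150. Book value $51,451.
Year 4: ⌊$51,451 × 150%/6⌋ = $12,862. Book value $38,589.
Year 5: ⌊$38,589 × 150%/6⌋ = $9,647. Book value $28,942.
Year 6 (final): $28,942 − $14,300 = $14,642. Book value $14,300.

$14,642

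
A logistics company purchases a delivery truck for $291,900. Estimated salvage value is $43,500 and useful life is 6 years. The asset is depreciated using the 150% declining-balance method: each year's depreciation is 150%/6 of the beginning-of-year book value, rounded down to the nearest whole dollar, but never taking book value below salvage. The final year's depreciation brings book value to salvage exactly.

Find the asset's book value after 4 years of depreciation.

$92,360

Depreciable base = $291,900 − $43,500 = $248,400.
Year 1: ⌊$291,900 × 150%/6⌋ = $72,975. Book value $218,925.
Year 2: ⌊$218,925 × 150%/6⌋ = $54,731. Book value $164,194.
Year 3: ⌊$164,194 × 150%/6⌋ = $41,048. Book value $123,146.
Year 4: ⌊$123,146 × 150%/6⌋ = $30,786. Book value $92,360.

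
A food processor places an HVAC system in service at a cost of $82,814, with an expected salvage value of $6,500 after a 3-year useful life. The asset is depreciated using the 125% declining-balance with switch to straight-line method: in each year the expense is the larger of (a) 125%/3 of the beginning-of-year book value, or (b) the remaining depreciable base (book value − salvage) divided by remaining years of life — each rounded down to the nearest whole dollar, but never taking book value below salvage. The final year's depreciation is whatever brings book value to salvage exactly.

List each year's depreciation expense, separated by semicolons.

Depreciable base = $82,814 − $6,500 = $76,314.
Year 1: DB = ⌊$82,814 × 125%/3⌋ = $34,505; SL = ⌊$76,314/3⌋ = $25,438 → take DB $34,505. Book value $48,309.
Year 2: DB = ⌊$48,309 × 125%/3⌋ = $20,128; SL = ⌊$41,809/2⌋ = $20,904 → take SL $20,904. Book value $27,405.
Year 3 (final): $27,405 − $6,500 = $20,905. Book value $6,500.

$34,505; $20,904; $20,905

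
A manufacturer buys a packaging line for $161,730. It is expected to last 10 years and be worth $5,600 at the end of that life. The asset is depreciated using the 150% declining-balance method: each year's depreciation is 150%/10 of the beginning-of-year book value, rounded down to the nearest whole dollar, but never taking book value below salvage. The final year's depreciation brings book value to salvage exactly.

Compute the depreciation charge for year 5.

$12,663

Depreciable base = $161,730 − $5,600 = $156,130.
Year 1: ⌊$161,730 × 150%/10⌋ = $24,259. Book value $137,471.
Year 2: ⌊$137,471 × 150%/10⌋ = $20,620. Book value $116,851.
Year 3: ⌊$116,851 × 150%/10⌋ = $17,527. Book value $99,324.
Year 4: ⌊$99,324 × 150%/10⌋ = $14,898. Book value $84,426.
Year 5: ⌊$84,426 × 150%/10⌋ = $12,663. Book value $71,763.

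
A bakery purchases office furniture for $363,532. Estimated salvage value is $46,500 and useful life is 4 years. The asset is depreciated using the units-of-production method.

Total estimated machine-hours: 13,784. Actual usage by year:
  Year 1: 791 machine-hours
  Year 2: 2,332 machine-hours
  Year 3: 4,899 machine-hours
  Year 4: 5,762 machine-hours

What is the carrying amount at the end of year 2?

$291,703

Depreciable base = $363,532 − $46,500 = $317,032.
Rate = $317,032 / 13,784 machine-hours = $23 per machine-hour.
Year 1: 791 × $23 = $18,193. Book value $345,339.
Year 2: 2,332 × $23 = $53,636. Book value $291,703.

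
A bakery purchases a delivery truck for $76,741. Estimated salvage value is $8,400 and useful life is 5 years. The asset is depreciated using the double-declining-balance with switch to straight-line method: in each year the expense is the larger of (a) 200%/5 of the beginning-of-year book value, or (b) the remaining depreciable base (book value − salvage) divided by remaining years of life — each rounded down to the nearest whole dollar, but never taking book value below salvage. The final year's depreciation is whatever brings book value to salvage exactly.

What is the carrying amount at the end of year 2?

$27,627

Depreciable base = $76,741 − $8,400 = $68,341.
Year 1: DB = ⌊$76,741 × 200%/5⌋ = $30,696; SL = ⌊$68,341/5⌋ = $13,668 → take DB $30,696. Book value $46,045.
Year 2: DB = ⌊$46,045 × 200%/5⌋ = $18,418; SL = ⌊$37,645/4⌋ = $9,411 → take DB $18,418. Book value $27,627.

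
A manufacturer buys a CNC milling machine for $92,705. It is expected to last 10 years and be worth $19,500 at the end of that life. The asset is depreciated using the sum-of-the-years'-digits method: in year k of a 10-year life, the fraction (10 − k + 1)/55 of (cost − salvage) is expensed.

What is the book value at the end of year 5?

Depreciable base = $92,705 − $19,500 = $73,205.
Sum of the years' digits = 10+9+8+7+6+5+4+3+2+1 = 55.
Year 1: $73,205 × 10/55 = $13,310. Book value $79,395.
Year 2: $73,205 × 9/55 = $11,979. Book value $67,416.
Year 3: $73,205 × 8/55 = $10,648. Book value $56,768.
Year 4: $73,205 × 7/55 = $9,317. Book value $47,451.
Year 5: $73,205 × 6/55 = $7,986. Book value $39,465.

$39,465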